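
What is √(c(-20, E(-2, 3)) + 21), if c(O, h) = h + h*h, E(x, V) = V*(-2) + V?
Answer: 3*√3 ≈ 5.1962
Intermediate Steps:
E(x, V) = -V (E(x, V) = -2*V + V = -V)
c(O, h) = h + h²
√(c(-20, E(-2, 3)) + 21) = √((-1*3)*(1 - 1*3) + 21) = √(-3*(1 - 3) + 21) = √(-3*(-2) + 21) = √(6 + 21) = √27 = 3*√3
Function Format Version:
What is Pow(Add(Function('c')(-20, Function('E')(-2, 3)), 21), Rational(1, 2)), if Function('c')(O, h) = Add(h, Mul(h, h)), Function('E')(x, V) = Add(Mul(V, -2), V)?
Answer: Mul(3, Pow(3, Rational(1, 2))) ≈ 5.1962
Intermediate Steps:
Function('E')(x, V) = Mul(-1, V) (Function('E')(x, V) = Add(Mul(-2, V), V) = Mul(-1, V))
Function('c')(O, h) = Add(h, Pow(h, 2))
Pow(Add(Function('c')(-20, Function('E')(-2, 3)), 21), Rational(1, 2)) = Pow(Add(Mul(Mul(-1, 3), Add(1, Mul(-1, 3))), 21), Rational(1, 2)) = Pow(Add(Mul(-3, Add(1, -3)), 21), Rational(1, 2)) = Pow(Add(Mul(-3, -2), 21), Rational(1, 2)) = Pow(Add(6, 21), Rational(1, 2)) = Pow(27, Rational(1, 2)) = Mul(3, Pow(3, Rational(1, 2)))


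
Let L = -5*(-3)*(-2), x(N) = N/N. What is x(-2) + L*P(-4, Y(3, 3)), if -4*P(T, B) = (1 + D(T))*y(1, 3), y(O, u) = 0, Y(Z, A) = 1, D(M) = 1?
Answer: 1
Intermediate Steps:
P(T, B) = 0 (P(T, B) = -(1 + 1)*0/4 = -0/2 = -¼*0 = 0)
x(N) = 1
L = -30 (L = 15*(-2) = -30)
x(-2) + L*P(-4, Y(3, 3)) = 1 - 30*0 = 1 + 0 = 1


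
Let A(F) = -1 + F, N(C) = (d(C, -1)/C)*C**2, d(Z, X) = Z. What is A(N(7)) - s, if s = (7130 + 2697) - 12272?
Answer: 2493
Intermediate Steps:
N(C) = C**2 (N(C) = (C/C)*C**2 = 1*C**2 = C**2)
s = -2445 (s = 9827 - 12272 = -2445)
A(N(7)) - s = (-1 + 7**2) - 1*(-2445) = (-1 + 49) + 2445 = 48 + 2445 = 2493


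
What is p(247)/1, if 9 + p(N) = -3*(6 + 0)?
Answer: -27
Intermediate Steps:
p(N) = -27 (p(N) = -9 - 3*(6 + 0) = -9 - 3*6 = -9 - 18 = -27)
p(247)/1 = -27/1 = -27*1 = -27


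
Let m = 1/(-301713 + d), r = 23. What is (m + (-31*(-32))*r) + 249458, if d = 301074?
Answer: 173983085/639 ≈ 2.7227e+5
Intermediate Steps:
m = -1/639 (m = 1/(-301713 + 301074) = 1/(-639) = -1/639 ≈ -0.0015649)
(m + (-31*(-32))*r) + 249458 = (-1/639 - 31*(-32)*23) + 249458 = (-1/639 + 992*23) + 249458 = (-1/639 + 22816) + 249458 = 14579423/639 + 249458 = 173983085/639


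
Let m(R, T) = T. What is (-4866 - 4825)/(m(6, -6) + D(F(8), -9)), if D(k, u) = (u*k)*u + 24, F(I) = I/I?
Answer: -881/9 ≈ -97.889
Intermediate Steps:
F(I) = 1
D(k, u) = 24 + k*u² (D(k, u) = (k*u)*u + 24 = k*u² + 24 = 24 + k*u²)
(-4866 - 4825)/(m(6, -6) + D(F(8), -9)) = (-4866 - 4825)/(-6 + (24 + 1*(-9)²)) = -9691/(-6 + (24 + 1*81)) = -9691/(-6 + (24 + 81)) = -9691/(-6 + 105) = -9691/99 = -9691*1/99 = -881/9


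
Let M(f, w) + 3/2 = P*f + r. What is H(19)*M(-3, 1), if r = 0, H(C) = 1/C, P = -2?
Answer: 9/38 ≈ 0.23684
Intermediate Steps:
M(f, w) = -3/2 - 2*f (M(f, w) = -3/2 + (-2*f + 0) = -3/2 - 2*f)
H(19)*M(-3, 1) = (-3/2 - 2*(-3))/19 = (-3/2 + 6)/19 = (1/19)*(9/2) = 9/38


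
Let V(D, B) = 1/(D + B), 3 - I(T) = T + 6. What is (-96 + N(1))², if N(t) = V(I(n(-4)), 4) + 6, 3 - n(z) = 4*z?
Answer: 2627641/324 ≈ 8110.0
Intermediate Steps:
n(z) = 3 - 4*z
I(T) = -3 - T (I(T) = 3 - (T + 6) = 3 - (6 + T) = 3 + (-6 - T) = -3 - T)
V(D, B) = 1/(B + D)
N(t) = 107/18 (N(t) = 1/(4 + (-3 - (3 - 4*(-4)))) + 6 = 1/(4 + (-3 - (3 + 16))) + 6 = 1/(4 + (-3 - 1*19)) + 6 = 1/(4 + (-3 - 19)) + 6 = 1/(4 - 22) + 6 = 1/(-18) + 6 = -1/18 + 6 = 107/18)
(-96 + N(1))² = (-96 + 107/18)² = (-1621/18)² = 2627641/324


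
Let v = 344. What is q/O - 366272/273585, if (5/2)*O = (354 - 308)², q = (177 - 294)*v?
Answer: -307642981/6292455 ≈ -48.891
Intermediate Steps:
q = -40248 (q = (177 - 294)*344 = -117*344 = -40248)
O = 4232/5 (O = 2*(354 - 308)²/5 = (⅖)*46² = (⅖)*2116 = 4232/5 ≈ 846.40)
q/O - 366272/273585 = -40248/4232/5 - 366272/273585 = -40248*5/4232 - 366272*1/273585 = -25155/529 - 366272/273585 = -307642981/6292455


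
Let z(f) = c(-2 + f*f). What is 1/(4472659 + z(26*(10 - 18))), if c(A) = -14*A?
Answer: 1/3866991 ≈ 2.5860e-7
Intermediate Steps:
z(f) = 28 - 14*f² (z(f) = -14*(-2 + f*f) = -14*(-2 + f²) = 28 - 14*f²)
1/(4472659 + z(26*(10 - 18))) = 1/(4472659 + (28 - 14*676*(10 - 18)²)) = 1/(4472659 + (28 - 14*(26*(-8))²)) = 1/(4472659 + (28 - 14*(-208)²)) = 1/(4472659 + (28 - 14*43264)) = 1/(4472659 + (28 - 605696)) = 1/(4472659 - 605668) = 1/3866991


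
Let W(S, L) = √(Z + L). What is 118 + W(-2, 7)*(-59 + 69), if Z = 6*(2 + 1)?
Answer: 168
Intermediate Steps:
Z = 18 (Z = 6*3 = 18)
W(S, L) = √(18 + L)
118 + W(-2, 7)*(-59 + 69) = 118 + √(18 + 7)*(-59 + 69) = 118 + √25*10 = 118 + 5*10 = 118 + 50 = 168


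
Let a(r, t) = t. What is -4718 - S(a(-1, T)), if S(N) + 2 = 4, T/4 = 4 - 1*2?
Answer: -4720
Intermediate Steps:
T = 8 (T = 4*(4 - 1*2) = 4*(4 - 2) = 4*2 = 8)
S(N) = 2 (S(N) = -2 + 4 = 2)
-4718 - S(a(-1, T)) = -4718 - 1*2 = -4718 - 2 = -4720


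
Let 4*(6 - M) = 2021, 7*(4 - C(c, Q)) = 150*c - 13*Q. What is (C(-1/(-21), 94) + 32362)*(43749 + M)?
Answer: 137918089781/98 ≈ 1.4073e+9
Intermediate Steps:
C(c, Q) = 4 - 150*c/7 + 13*Q/7 (C(c, Q) = 4 - (150*c - 13*Q)/7 = 4 - (-13*Q + 150*c)/7 = 4 + (-150*c/7 + 13*Q/7) = 4 - 150*c/7 + 13*Q/7)
M = -1997/4 (M = 6 - ¼*2021 = 6 - 2021/4 = -1997/4 ≈ -499.25)
(C(-1/(-21), 94) + 32362)*(43749 + M) = ((4 - (-150)/(7*(-21)) + (13/7)*94) + 32362)*(43749 - 1997/4) = ((4 - (-150)*(-1)/(7*21) + 1222/7) + 32362)*(172999/4) = ((4 - 150/7*1/21 + 1222/7) + 32362)*(172999/4) = ((4 - 50/49 + 1222/7) + 32362)*(172999/4) = (8700/49 + 32362)*(172999/4) = (1594438/49)*(172999/4) = 137918089781/98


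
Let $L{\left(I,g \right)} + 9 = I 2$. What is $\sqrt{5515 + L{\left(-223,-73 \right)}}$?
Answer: $2 \sqrt{1265} \approx 71.134$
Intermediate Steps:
$L{\left(I,g \right)} = -9 + 2 I$ ($L{\left(I,g \right)} = -9 + I 2 = -9 + 2 I$)
$\sqrt{5515 + L{\left(-223,-73 \right)}} = \sqrt{5515 + \left(-9 + 2 \left(-223\right)\right)} = \sqrt{5515 - 455} = \sqrt{5060} = 2 \sqrt{1265}$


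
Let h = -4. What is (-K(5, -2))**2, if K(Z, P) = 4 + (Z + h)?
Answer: 25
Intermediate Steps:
K(Z, P) = Z (K(Z, P) = 4 + (Z - 4) = 4 + (-4 + Z) = Z)
(-K(5, -2))**2 = (-1*5)**2 = (-5)**2 = 25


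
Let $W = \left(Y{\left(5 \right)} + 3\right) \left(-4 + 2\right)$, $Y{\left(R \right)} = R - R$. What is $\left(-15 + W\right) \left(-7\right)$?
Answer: $147$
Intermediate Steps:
$Y{\left(R \right)} = 0$
$W = -6$ ($W = \left(0 + 3\right) \left(-4 + 2\right) = 3 \left(-2\right) = -6$)
$\left(-15 + W\right) \left(-7\right) = \left(-15 - 6\right) \left(-7\right) = \left(-21\right) \left(-7\right) = 147$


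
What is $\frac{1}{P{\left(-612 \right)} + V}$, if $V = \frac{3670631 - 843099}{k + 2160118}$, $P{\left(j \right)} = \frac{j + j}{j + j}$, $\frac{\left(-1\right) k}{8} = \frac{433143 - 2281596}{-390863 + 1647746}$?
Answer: $\frac{452505063303}{1044817880429} \approx 0.43309$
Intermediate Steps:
$k = \frac{4929208}{418961}$ ($k = - 8 \frac{433143 - 2281596}{-390863 + 1647746} = - 8 \left(- \frac{1848453}{1256883}\right) = - 8 \left(\left(-1848453\right) \frac{1}{1256883}\right) = \left(-8\right) \left(- \frac{616151}{418961}\right) = \frac{4929208}{418961} \approx 11.765$)
$P{\left(j \right)} = 1$ ($P{\left(j \right)} = \frac{2 j}{2 j} = 2 j \frac{1}{2 j} = 1$)
$V = \frac{592312817126}{452505063303}$ ($V = \frac{3670631 - 843099}{\frac{4929208}{418961} + 2160118} = \frac{2827532}{\frac{905010126606}{418961}} = 2827532 \cdot \frac{418961}{905010126606} = \frac{592312817126}{452505063303} \approx 1.309$)
$\frac{1}{P{\left(-612 \right)} + V} = \frac{1}{1 + \frac{592312817126}{452505063303}} = \frac{1}{\frac{1044817880429}{452505063303}} = \frac{452505063303}{1044817880429}$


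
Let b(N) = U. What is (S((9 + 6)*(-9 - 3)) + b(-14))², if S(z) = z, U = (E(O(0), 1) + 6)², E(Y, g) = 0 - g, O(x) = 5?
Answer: 24025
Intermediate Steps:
E(Y, g) = -g
U = 25 (U = (-1*1 + 6)² = (-1 + 6)² = 5² = 25)
b(N) = 25
(S((9 + 6)*(-9 - 3)) + b(-14))² = ((9 + 6)*(-9 - 3) + 25)² = (15*(-12) + 25)² = (-180 + 25)² = (-155)² = 24025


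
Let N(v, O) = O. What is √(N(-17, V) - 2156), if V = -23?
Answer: I*√2179 ≈ 46.68*I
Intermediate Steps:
√(N(-17, V) - 2156) = √(-23 - 2156) = √(-2179) = I*√2179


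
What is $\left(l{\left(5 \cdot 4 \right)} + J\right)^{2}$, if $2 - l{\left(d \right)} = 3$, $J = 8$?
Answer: $49$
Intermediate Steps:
$l{\left(d \right)} = -1$ ($l{\left(d \right)} = 2 - 3 = -1$)
$\left(l{\left(5 \cdot 4 \right)} + J\right)^{2} = \left(-1 + 8\right)^{2} = 7^{2} = 49$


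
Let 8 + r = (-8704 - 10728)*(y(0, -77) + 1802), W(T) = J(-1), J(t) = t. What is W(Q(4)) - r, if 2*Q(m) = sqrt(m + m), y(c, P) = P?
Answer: 33520207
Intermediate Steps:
Q(m) = sqrt(2)*sqrt(m)/2 (Q(m) = sqrt(m + m)/2 = sqrt(2*m)/2 = (sqrt(2)*sqrt(m))/2 = sqrt(2)*sqrt(m)/2)
W(T) = -1
r = -33520208 (r = -8 + (-8704 - 10728)*(-77 + 1802) = -8 - 19432*1725 = -8 - 33520200 = -33520208)
W(Q(4)) - r = -1 - 1*(-33520208) = -1 + 33520208 = 33520207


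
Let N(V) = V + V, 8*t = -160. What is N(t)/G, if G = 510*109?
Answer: -4/5559 ≈ -0.00071955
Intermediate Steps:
t = -20 (t = (⅛)*(-160) = -20)
N(V) = 2*V
G = 55590
N(t)/G = (2*(-20))/55590 = -40*1/55590 = -4/5559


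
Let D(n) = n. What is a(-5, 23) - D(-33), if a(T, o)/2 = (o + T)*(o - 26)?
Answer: -75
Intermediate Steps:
a(T, o) = 2*(-26 + o)*(T + o) (a(T, o) = 2*((o + T)*(o - 26)) = 2*((T + o)*(-26 + o)) = 2*((-26 + o)*(T + o)) = 2*(-26 + o)*(T + o))
a(-5, 23) - D(-33) = (-52*(-5) - 52*23 + 2*23² + 2*(-5)*23) - 1*(-33) = (260 - 1196 + 2*529 - 230) + 33 = (260 - 1196 + 1058 - 230) + 33 = -108 + 33 = -75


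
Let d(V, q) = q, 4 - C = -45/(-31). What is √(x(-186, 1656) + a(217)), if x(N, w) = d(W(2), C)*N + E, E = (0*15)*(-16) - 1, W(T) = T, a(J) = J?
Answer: I*√258 ≈ 16.062*I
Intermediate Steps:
C = 79/31 (C = 4 - (-45)/(-31) = 4 - (-45)*(-1)/31 = 4 - 1*45/31 = 4 - 45/31 = 79/31 ≈ 2.5484)
E = -1 (E = 0*(-16) - 1 = 0 - 1 = -1)
x(N, w) = -1 + 79*N/31 (x(N, w) = 79*N/31 - 1 = -1 + 79*N/31)
√(x(-186, 1656) + a(217)) = √((-1 + (79/31)*(-186)) + 217) = √((-1 - 474) + 217) = √(-475 + 217) = √(-258) = I*√258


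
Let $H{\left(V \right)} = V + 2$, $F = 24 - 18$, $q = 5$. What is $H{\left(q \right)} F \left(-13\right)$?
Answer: $-546$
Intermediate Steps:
$F = 6$
$H{\left(V \right)} = 2 + V$
$H{\left(q \right)} F \left(-13\right) = \left(2 + 5\right) 6 \left(-13\right) = 7 \cdot 6 \left(-13\right) = 42 \left(-13\right) = -546$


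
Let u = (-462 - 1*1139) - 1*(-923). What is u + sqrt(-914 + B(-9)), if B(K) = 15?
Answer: -678 + I*sqrt(899) ≈ -678.0 + 29.983*I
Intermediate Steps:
u = -678 (u = (-462 - 1139) + 923 = -1601 + 923 = -678)
u + sqrt(-914 + B(-9)) = -678 + sqrt(-914 + 15) = -678 + sqrt(-899) = -678 + I*sqrt(899)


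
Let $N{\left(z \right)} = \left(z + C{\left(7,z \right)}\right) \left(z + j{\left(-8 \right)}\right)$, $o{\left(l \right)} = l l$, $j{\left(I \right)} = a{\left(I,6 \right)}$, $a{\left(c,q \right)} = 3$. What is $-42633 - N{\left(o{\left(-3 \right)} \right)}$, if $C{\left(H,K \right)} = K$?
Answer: $-42849$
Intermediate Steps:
$j{\left(I \right)} = 3$
$o{\left(l \right)} = l^{2}$
$N{\left(z \right)} = 2 z \left(3 + z\right)$ ($N{\left(z \right)} = \left(z + z\right) \left(z + 3\right) = 2 z \left(3 + z\right)$)
$-42633 - N{\left(o{\left(-3 \right)} \right)} = -42633 - 2 \left(-3\right)^{2} \left(3 + \left(-3\right)^{2}\right) = -42633 - 2 \cdot 9 \left(3 + 9\right) = -42633 - 2 \cdot 9 \cdot 12 = -42633 - 216 = -42849$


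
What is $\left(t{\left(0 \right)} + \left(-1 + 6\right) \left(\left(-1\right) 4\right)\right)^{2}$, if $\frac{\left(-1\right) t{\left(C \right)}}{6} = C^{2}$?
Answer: $400$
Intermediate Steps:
$t{\left(C \right)} = - 6 C^{2}$
$\left(t{\left(0 \right)} + \left(-1 + 6\right) \left(\left(-1\right) 4\right)\right)^{2} = \left(- 6 \cdot 0^{2} + \left(-1 + 6\right) \left(\left(-1\right) 4\right)\right)^{2} = \left(\left(-6\right) 0 + 5 \left(-4\right)\right)^{2} = \left(0 - 20\right)^{2} = \left(-20\right)^{2} = 400$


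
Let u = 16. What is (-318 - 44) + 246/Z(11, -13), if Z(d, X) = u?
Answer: -2773/8 ≈ -346.63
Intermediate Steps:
Z(d, X) = 16
(-318 - 44) + 246/Z(11, -13) = (-318 - 44) + 246/16 = -362 + 246*(1/16) = -362 + 123/8 = -2773/8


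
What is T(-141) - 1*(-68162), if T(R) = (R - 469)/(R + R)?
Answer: 9611147/141 ≈ 68164.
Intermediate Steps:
T(R) = (-469 + R)/(2*R) (T(R) = (-469 + R)/((2*R)) = (-469 + R)*(1/(2*R)) = (-469 + R)/(2*R))
T(-141) - 1*(-68162) = (1/2)*(-469 - 141)/(-141) - 1*(-68162) = (1/2)*(-1/141)*(-610) + 68162 = 305/141 + 68162 = 9611147/141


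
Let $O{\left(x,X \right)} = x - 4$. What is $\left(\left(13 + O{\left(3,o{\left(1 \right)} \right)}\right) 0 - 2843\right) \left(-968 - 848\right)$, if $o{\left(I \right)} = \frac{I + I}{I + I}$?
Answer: $5162888$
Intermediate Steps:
$o{\left(I \right)} = 1$ ($o{\left(I \right)} = \frac{2 I}{2 I} = 2 I \frac{1}{2 I} = 1$)
$O{\left(x,X \right)} = -4 + x$
$\left(\left(13 + O{\left(3,o{\left(1 \right)} \right)}\right) 0 - 2843\right) \left(-968 - 848\right) = \left(\left(13 + \left(-4 + 3\right)\right) 0 - 2843\right) \left(-968 - 848\right) = \left(\left(13 - 1\right) 0 - 2843\right) \left(-1816\right) = \left(12 \cdot 0 - 2843\right) \left(-1816\right) = \left(0 - 2843\right) \left(-1816\right) = \left(-2843\right) \left(-1816\right) = 5162888$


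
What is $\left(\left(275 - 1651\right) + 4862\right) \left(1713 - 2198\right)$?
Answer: $-1690710$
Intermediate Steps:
$\left(\left(275 - 1651\right) + 4862\right) \left(1713 - 2198\right) = \left(\left(275 - 1651\right) + 4862\right) \left(-485\right) = \left(-1376 + 4862\right) \left(-485\right) = 3486 \left(-485\right) = -1690710$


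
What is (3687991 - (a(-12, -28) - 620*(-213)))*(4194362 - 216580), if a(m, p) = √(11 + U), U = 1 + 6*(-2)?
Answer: 14144718325042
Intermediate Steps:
U = -11 (U = 1 - 12 = -11)
a(m, p) = 0 (a(m, p) = √(11 - 11) = √0 = 0)
(3687991 - (a(-12, -28) - 620*(-213)))*(4194362 - 216580) = (3687991 - (0 - 620*(-213)))*(4194362 - 216580) = (3687991 - (0 + 132060))*3977782 = (3687991 - 1*132060)*3977782 = (3687991 - 132060)*3977782 = 3555931*3977782 = 14144718325042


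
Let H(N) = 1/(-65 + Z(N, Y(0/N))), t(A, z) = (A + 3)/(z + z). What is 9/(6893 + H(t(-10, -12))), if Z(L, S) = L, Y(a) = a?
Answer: 13977/10704805 ≈ 0.0013057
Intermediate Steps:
t(A, z) = (3 + A)/(2*z) (t(A, z) = (3 + A)/((2*z)) = (3 + A)*(1/(2*z)) = (3 + A)/(2*z))
H(N) = 1/(-65 + N)
9/(6893 + H(t(-10, -12))) = 9/(6893 + 1/(-65 + (½)*(3 - 10)/(-12))) = 9/(6893 + 1/(-65 + (½)*(-1/12)*(-7))) = 9/(6893 + 1/(-65 + 7/24)) = 9/(6893 + 1/(-1553/24)) = 9/(6893 - 24/1553) = 9/(10704805/1553) = (1553/10704805)*9 = 13977/10704805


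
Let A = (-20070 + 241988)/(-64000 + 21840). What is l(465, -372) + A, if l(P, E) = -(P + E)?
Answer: -121847/1240 ≈ -98.264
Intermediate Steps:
l(P, E) = -E - P (l(P, E) = -(E + P) = -E - P)
A = -6527/1240 (A = 221918/(-42160) = 221918*(-1/42160) = -6527/1240 ≈ -5.2637)
l(465, -372) + A = (-1*(-372) - 1*465) - 6527/1240 = (372 - 465) - 6527/1240 = -93 - 6527/1240 = -121847/1240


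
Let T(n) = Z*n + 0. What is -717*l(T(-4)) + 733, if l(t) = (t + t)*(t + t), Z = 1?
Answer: -45155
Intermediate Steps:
T(n) = n (T(n) = 1*n + 0 = n + 0 = n)
l(t) = 4*t² (l(t) = (2*t)*(2*t) = 4*t²)
-717*l(T(-4)) + 733 = -2868*(-4)² + 733 = -2868*16 + 733 = -717*64 + 733 = -45888 + 733 = -45155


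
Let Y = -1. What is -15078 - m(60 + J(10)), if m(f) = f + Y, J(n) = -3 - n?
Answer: -15124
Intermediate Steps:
m(f) = -1 + f (m(f) = f - 1 = -1 + f)
-15078 - m(60 + J(10)) = -15078 - (-1 + (60 + (-3 - 1*10))) = -15078 - (-1 + (60 + (-3 - 10))) = -15078 - (-1 + (60 - 13)) = -15078 - (-1 + 47) = -15078 - 1*46 = -15078 - 46 = -15124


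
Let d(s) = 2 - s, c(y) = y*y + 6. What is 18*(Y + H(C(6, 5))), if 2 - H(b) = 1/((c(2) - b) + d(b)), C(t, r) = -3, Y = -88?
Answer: -1549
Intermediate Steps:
c(y) = 6 + y**2 (c(y) = y**2 + 6 = 6 + y**2)
H(b) = 2 - 1/(12 - 2*b) (H(b) = 2 - 1/(((6 + 2**2) - b) + (2 - b)) = 2 - 1/(((6 + 4) - b) + (2 - b)) = 2 - 1/((10 - b) + (2 - b)) = 2 - 1/(12 - 2*b))
18*(Y + H(C(6, 5))) = 18*(-88 + (23 - 4*(-3))/(2*(6 - 1*(-3)))) = 18*(-88 + (23 + 12)/(2*(6 + 3))) = 18*(-88 + (1/2)*35/9) = 18*(-88 + (1/2)*(1/9)*35) = 18*(-88 + 35/18) = 18*(-1549/18) = -1549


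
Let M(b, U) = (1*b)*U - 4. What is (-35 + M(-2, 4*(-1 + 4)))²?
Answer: 3969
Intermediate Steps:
M(b, U) = -4 + U*b (M(b, U) = b*U - 4 = U*b - 4 = -4 + U*b)
(-35 + M(-2, 4*(-1 + 4)))² = (-35 + (-4 + (4*(-1 + 4))*(-2)))² = (-35 + (-4 + (4*3)*(-2)))² = (-35 + (-4 + 12*(-2)))² = (-35 + (-4 - 24))² = (-35 - 28)² = (-63)² = 3969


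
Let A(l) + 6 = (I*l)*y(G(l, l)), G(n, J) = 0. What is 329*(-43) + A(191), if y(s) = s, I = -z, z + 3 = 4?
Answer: -14153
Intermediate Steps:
z = 1 (z = -3 + 4 = 1)
I = -1 (I = -1*1 = -1)
A(l) = -6 (A(l) = -6 - l*0 = -6 + 0 = -6)
329*(-43) + A(191) = 329*(-43) - 6 = -14147 - 6 = -14153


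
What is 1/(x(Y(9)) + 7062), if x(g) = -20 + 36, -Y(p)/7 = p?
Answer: 1/7078 ≈ 0.00014128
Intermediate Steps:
Y(p) = -7*p
x(g) = 16
1/(x(Y(9)) + 7062) = 1/(16 + 7062) = 1/7078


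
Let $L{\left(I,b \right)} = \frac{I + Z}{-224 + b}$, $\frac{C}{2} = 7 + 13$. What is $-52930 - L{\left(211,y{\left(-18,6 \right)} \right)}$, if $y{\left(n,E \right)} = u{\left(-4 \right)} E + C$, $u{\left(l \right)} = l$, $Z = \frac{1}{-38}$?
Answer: $- \frac{418350703}{7904} \approx -52929.0$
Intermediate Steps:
$Z = - \frac{1}{38} \approx -0.026316$
$C = 40$ ($C = 2 \left(7 + 13\right) = 2 \cdot 20 = 40$)
$y{\left(n,E \right)} = 40 - 4 E$ ($y{\left(n,E \right)} = - 4 E + 40 = 40 - 4 E$)
$L{\left(I,b \right)} = \frac{- \frac{1}{38} + I}{-224 + b}$ ($L{\left(I,b \right)} = \frac{I - \frac{1}{38}}{-224 + b} = \frac{- \frac{1}{38} + I}{-224 + b}$)
$-52930 - L{\left(211,y{\left(-18,6 \right)} \right)} = -52930 - \frac{- \frac{1}{38} + 211}{-224 + \left(40 - 24\right)} = -52930 - \frac{1}{-224 + \left(40 - 24\right)} \frac{8017}{38} = -52930 - \frac{1}{-224 + 16} \cdot \frac{8017}{38} = -52930 - \frac{1}{-208} \cdot \frac{8017}{38} = -52930 - \left(- \frac{1}{208}\right) \frac{8017}{38} = -52930 - - \frac{8017}{7904} = -52930 + \frac{8017}{7904} = - \frac{418350703}{7904}$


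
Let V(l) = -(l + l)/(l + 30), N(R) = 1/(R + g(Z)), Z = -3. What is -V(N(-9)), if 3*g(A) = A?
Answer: -2/299 ≈ -0.0066890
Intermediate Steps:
g(A) = A/3
N(R) = 1/(-1 + R) (N(R) = 1/(R + (⅓)*(-3)) = 1/(R - 1) = 1/(-1 + R))
V(l) = -2*l/(30 + l)
-V(N(-9)) = -(-2)/((-1 - 9)*(30 + 1/(-1 - 9))) = -(-2)/((-10)*(30 + 1/(-10))) = -(-2)*(-1)/(10*(30 - ⅒)) = -(-2)*(-1)/(10*299/10) = -(-2)*(-1)*10/(10*299) = -1*2/299 = -2/299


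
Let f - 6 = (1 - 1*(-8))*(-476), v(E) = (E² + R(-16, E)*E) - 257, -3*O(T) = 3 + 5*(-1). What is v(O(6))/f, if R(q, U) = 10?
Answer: 2249/38502 ≈ 0.058413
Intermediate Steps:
O(T) = ⅔ (O(T) = -(3 + 5*(-1))/3 = -(3 - 5)/3 = -⅓*(-2) = ⅔)
v(E) = -257 + E² + 10*E (v(E) = (E² + 10*E) - 257 = -257 + E² + 10*E)
f = -4278 (f = 6 + (1 - 1*(-8))*(-476) = 6 + (1 + 8)*(-476) = 6 + 9*(-476) = 6 - 4284 = -4278)
v(O(6))/f = (-257 + (⅔)² + 10*(⅔))/(-4278) = (-257 + 4/9 + 20/3)*(-1/4278) = -2249/9*(-1/4278) = 2249/38502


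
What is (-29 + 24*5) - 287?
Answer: -196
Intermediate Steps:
(-29 + 24*5) - 287 = (-29 + 120) - 287 = 91 - 287 = -196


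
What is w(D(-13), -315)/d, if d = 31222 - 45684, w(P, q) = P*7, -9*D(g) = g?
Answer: -13/18594 ≈ -0.00069915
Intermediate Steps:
D(g) = -g/9
w(P, q) = 7*P
d = -14462
w(D(-13), -315)/d = (7*(-1/9*(-13)))/(-14462) = (7*(13/9))*(-1/14462) = (91/9)*(-1/14462) = -13/18594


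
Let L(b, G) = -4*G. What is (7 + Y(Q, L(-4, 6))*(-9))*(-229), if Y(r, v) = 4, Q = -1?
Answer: 6641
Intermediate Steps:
(7 + Y(Q, L(-4, 6))*(-9))*(-229) = (7 + 4*(-9))*(-229) = (7 - 36)*(-229) = -29*(-229) = 6641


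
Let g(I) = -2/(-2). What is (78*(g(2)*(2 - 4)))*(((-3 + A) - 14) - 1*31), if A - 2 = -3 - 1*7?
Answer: 8736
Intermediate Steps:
g(I) = 1 (g(I) = -2*(-½) = 1)
A = -8 (A = 2 + (-3 - 1*7) = 2 + (-3 - 7) = 2 - 10 = -8)
(78*(g(2)*(2 - 4)))*(((-3 + A) - 14) - 1*31) = (78*(1*(2 - 4)))*(((-3 - 8) - 14) - 1*31) = (78*(1*(-2)))*((-11 - 14) - 31) = (78*(-2))*(-25 - 31) = -156*(-56) = 8736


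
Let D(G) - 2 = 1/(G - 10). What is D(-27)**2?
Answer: 5329/1369 ≈ 3.8926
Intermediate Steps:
D(G) = 2 + 1/(-10 + G) (D(G) = 2 + 1/(G - 10) = 2 + 1/(-10 + G))
D(-27)**2 = ((-19 + 2*(-27))/(-10 - 27))**2 = ((-19 - 54)/(-37))**2 = (-1/37*(-73))**2 = (73/37)**2 = 5329/1369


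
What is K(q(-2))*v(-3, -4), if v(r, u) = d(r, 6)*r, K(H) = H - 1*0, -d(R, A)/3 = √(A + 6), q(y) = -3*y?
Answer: 108*√3 ≈ 187.06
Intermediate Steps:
d(R, A) = -3*√(6 + A) (d(R, A) = -3*√(A + 6) = -3*√(6 + A))
K(H) = H (K(H) = H + 0 = H)
v(r, u) = -6*r*√3 (v(r, u) = (-3*√(6 + 6))*r = (-6*√3)*r = -6*r*√3)
K(q(-2))*v(-3, -4) = (-3*(-2))*(-6*(-3)*√3) = 6*(18*√3) = 108*√3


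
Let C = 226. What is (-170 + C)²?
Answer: 3136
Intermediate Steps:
(-170 + C)² = (-170 + 226)² = 56² = 3136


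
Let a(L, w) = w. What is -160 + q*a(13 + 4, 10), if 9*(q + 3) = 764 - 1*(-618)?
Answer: 12110/9 ≈ 1345.6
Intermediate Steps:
q = 1355/9 (q = -3 + (764 - 1*(-618))/9 = -3 + (764 + 618)/9 = -3 + (⅑)*1382 = -3 + 1382/9 = 1355/9 ≈ 150.56)
-160 + q*a(13 + 4, 10) = -160 + (1355/9)*10 = -160 + 13550/9 = 12110/9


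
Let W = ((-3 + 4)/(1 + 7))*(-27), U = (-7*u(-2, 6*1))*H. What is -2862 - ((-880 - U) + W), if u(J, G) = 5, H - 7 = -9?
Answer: -15269/8 ≈ -1908.6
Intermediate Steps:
H = -2 (H = 7 - 9 = -2)
U = 70 (U = -7*5*(-2) = -35*(-2) = 70)
W = -27/8 (W = (1/8)*(-27) = (1*(⅛))*(-27) = (⅛)*(-27) = -27/8 ≈ -3.3750)
-2862 - ((-880 - U) + W) = -2862 - ((-880 - 1*70) - 27/8) = -2862 - ((-880 - 70) - 27/8) = -2862 - (-950 - 27/8) = -2862 - 1*(-7627/8) = -2862 + 7627/8 = -15269/8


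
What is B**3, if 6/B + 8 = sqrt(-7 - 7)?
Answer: -(8 + I*sqrt(14))**3/2197 ≈ -0.080109 - 0.30315*I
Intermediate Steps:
B = 6/(-8 + I*sqrt(14)) (B = 6/(-8 + sqrt(-7 - 7)) = 6/(-8 + sqrt(-14)) = 6/(-8 + I*sqrt(14)) ≈ -0.61539 - 0.28782*I)
B**3 = (-8/13 - I*sqrt(14)/13)**3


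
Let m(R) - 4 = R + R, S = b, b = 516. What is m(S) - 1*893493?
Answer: -892457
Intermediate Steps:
S = 516
m(R) = 4 + 2*R (m(R) = 4 + (R + R) = 4 + 2*R)
m(S) - 1*893493 = (4 + 2*516) - 1*893493 = (4 + 1032) - 893493 = 1036 - 893493 = -892457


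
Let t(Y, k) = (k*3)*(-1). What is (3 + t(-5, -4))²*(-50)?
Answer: -11250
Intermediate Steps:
t(Y, k) = -3*k (t(Y, k) = (3*k)*(-1) = -3*k)
(3 + t(-5, -4))²*(-50) = (3 - 3*(-4))²*(-50) = (3 + 12)²*(-50) = 15²*(-50) = 225*(-50) = -11250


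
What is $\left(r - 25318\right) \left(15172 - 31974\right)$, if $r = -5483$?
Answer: $517518402$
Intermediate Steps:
$\left(r - 25318\right) \left(15172 - 31974\right) = \left(-5483 - 25318\right) \left(15172 - 31974\right) = \left(-30801\right) \left(-16802\right) = 517518402$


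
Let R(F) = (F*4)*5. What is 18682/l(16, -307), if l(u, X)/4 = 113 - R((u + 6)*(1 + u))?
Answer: -9341/14734 ≈ -0.63398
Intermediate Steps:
R(F) = 20*F (R(F) = (4*F)*5 = 20*F)
l(u, X) = 452 - 80*(1 + u)*(6 + u) (l(u, X) = 4*(113 - 20*(u + 6)*(1 + u)) = 4*(113 - 20*(6 + u)*(1 + u)) = 4*(113 - 20*(1 + u)*(6 + u)) = 452 - 80*(1 + u)*(6 + u))
18682/l(16, -307) = 18682/(-28 - 560*16 - 80*16**2) = 18682/(-28 - 8960 - 80*256) = 18682/(-28 - 8960 - 20480) = 18682/(-29468) = 18682*(-1/29468) = -9341/14734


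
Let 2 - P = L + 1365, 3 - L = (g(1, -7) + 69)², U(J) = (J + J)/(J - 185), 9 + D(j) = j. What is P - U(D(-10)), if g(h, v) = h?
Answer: 360449/102 ≈ 3533.8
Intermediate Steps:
D(j) = -9 + j
U(J) = 2*J/(-185 + J) (U(J) = (2*J)/(-185 + J) = 2*J/(-185 + J))
L = -4897 (L = 3 - (1 + 69)² = 3 - 1*70² = 3 - 1*4900 = 3 - 4900 = -4897)
P = 3534 (P = 2 - (-4897 + 1365) = 2 - 1*(-3532) = 2 + 3532 = 3534)
P - U(D(-10)) = 3534 - 2*(-9 - 10)/(-185 + (-9 - 10)) = 3534 - 2*(-19)/(-185 - 19) = 3534 - 2*(-19)/(-204) = 3534 - 2*(-19)*(-1)/204 = 3534 - 1*19/102 = 3534 - 19/102 = 360449/102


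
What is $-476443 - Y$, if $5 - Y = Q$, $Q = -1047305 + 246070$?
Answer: $-1277683$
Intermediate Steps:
$Q = -801235$
$Y = 801240$ ($Y = 5 - -801235 = 5 + 801235 = 801240$)
$-476443 - Y = -476443 - 801240 = -1277683$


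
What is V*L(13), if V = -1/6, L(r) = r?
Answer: -13/6 ≈ -2.1667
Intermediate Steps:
V = -⅙ (V = -1*⅙ = -⅙ ≈ -0.16667)
V*L(13) = -⅙*13 = -13/6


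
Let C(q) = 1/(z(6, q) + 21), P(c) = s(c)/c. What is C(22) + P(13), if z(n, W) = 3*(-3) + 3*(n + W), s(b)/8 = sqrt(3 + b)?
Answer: 3085/1248 ≈ 2.4720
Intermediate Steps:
s(b) = 8*sqrt(3 + b)
z(n, W) = -9 + 3*W + 3*n (z(n, W) = -9 + 3*(W + n) = -9 + (3*W + 3*n) = -9 + 3*W + 3*n)
P(c) = 8*sqrt(3 + c)/c (P(c) = (8*sqrt(3 + c))/c = 8*sqrt(3 + c)/c)
C(q) = 1/(30 + 3*q) (C(q) = 1/((-9 + 3*q + 3*6) + 21) = 1/((-9 + 3*q + 18) + 21) = 1/((9 + 3*q) + 21) = 1/(30 + 3*q))
C(22) + P(13) = 1/(3*(10 + 22)) + 8*sqrt(3 + 13)/13 = (1/3)/32 + 8*(1/13)*sqrt(16) = (1/3)*(1/32) + 8*(1/13)*4 = 1/96 + 32/13 = 3085/1248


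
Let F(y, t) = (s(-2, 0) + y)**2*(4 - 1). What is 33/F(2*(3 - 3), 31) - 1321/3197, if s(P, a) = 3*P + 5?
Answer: 33846/3197 ≈ 10.587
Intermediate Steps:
s(P, a) = 5 + 3*P
F(y, t) = 3*(-1 + y)**2 (F(y, t) = ((5 + 3*(-2)) + y)**2*(4 - 1) = ((5 - 6) + y)**2*3 = (-1 + y)**2*3 = 3*(-1 + y)**2)
33/F(2*(3 - 3), 31) - 1321/3197 = 33/((3*(-1 + 2*(3 - 3))**2)) - 1321/3197 = 33/((3*(-1 + 2*0)**2)) - 1321*1/3197 = 33/((3*(-1 + 0)**2)) - 1321/3197 = 33/((3*(-1)**2)) - 1321/3197 = 33/((3*1)) - 1321/3197 = 33/3 - 1321/3197 = 33*(1/3) - 1321/3197 = 11 - 1321/3197 = 33846/3197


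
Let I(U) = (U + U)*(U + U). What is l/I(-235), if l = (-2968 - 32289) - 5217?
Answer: -20237/110450 ≈ -0.18322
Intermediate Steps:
l = -40474 (l = -35257 - 5217 = -40474)
I(U) = 4*U² (I(U) = (2*U)*(2*U) = 4*U²)
l/I(-235) = -40474/(4*(-235)²) = -40474/(4*55225) = -40474/220900 = -40474*1/220900 = -20237/110450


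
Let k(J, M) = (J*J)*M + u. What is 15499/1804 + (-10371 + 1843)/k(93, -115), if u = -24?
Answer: 1402873123/163124076 ≈ 8.6000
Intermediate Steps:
k(J, M) = -24 + M*J² (k(J, M) = (J*J)*M - 24 = J²*M - 24 = M*J² - 24 = -24 + M*J²)
15499/1804 + (-10371 + 1843)/k(93, -115) = 15499/1804 + (-10371 + 1843)/(-24 - 115*93²) = 15499*(1/1804) - 8528/(-24 - 115*8649) = 1409/164 - 8528/(-24 - 994635) = 1409/164 - 8528/(-994659) = 1409/164 - 8528*(-1/994659) = 1409/164 + 8528/994659 = 1402873123/163124076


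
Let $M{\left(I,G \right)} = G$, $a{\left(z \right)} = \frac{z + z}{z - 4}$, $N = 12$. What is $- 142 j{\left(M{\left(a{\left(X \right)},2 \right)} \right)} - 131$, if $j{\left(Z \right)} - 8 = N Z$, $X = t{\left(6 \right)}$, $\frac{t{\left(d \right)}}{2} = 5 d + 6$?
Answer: $-4675$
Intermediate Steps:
$t{\left(d \right)} = 12 + 10 d$ ($t{\left(d \right)} = 2 \left(5 d + 6\right) = 2 \left(6 + 5 d\right) = 12 + 10 d$)
$X = 72$ ($X = 12 + 10 \cdot 6 = 12 + 60 = 72$)
$a{\left(z \right)} = \frac{2 z}{-4 + z}$
$j{\left(Z \right)} = 8 + 12 Z$
$- 142 j{\left(M{\left(a{\left(X \right)},2 \right)} \right)} - 131 = - 142 \left(8 + 12 \cdot 2\right) - 131 = - 142 \left(8 + 24\right) - 131 = \left(-142\right) 32 - 131 = -4544 - 131 = -4675$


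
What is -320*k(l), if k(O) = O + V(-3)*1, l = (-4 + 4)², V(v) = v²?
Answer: -2880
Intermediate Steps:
l = 0 (l = 0² = 0)
k(O) = 9 + O (k(O) = O + (-3)²*1 = O + 9*1 = O + 9 = 9 + O)
-320*k(l) = -320*(9 + 0) = -320*9 = -2880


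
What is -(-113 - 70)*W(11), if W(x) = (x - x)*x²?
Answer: 0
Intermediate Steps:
W(x) = 0 (W(x) = 0*x² = 0)
-(-113 - 70)*W(11) = -(-113 - 70)*0 = -(-183)*0 = -1*0 = 0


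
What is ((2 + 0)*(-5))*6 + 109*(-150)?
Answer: -16410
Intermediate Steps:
((2 + 0)*(-5))*6 + 109*(-150) = (2*(-5))*6 - 16350 = -10*6 - 16350 = -60 - 16350 = -16410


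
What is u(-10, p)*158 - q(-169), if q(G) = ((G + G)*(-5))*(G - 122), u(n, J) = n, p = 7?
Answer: 490210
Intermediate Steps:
q(G) = -10*G*(-122 + G) (q(G) = ((2*G)*(-5))*(-122 + G) = (-10*G)*(-122 + G) = -10*G*(-122 + G))
u(-10, p)*158 - q(-169) = -10*158 - 10*(-169)*(122 - 1*(-169)) = -1580 - 10*(-169)*(122 + 169) = -1580 - 10*(-169)*291 = -1580 - 1*(-491790) = -1580 + 491790 = 490210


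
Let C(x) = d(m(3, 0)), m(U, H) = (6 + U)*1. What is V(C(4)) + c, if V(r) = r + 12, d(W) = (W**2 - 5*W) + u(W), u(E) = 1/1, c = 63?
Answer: 112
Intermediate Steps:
m(U, H) = 6 + U
u(E) = 1
d(W) = 1 + W**2 - 5*W (d(W) = (W**2 - 5*W) + 1 = 1 + W**2 - 5*W)
C(x) = 37 (C(x) = 1 + (6 + 3)**2 - 5*(6 + 3) = 1 + 9**2 - 5*9 = 1 + 81 - 45 = 37)
V(r) = 12 + r
V(C(4)) + c = (12 + 37) + 63 = 49 + 63 = 112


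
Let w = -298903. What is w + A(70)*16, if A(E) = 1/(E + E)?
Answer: -10461601/35 ≈ -2.9890e+5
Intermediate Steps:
A(E) = 1/(2*E)
w + A(70)*16 = -298903 + ((½)/70)*16 = -298903 + ((½)*(1/70))*16 = -298903 + (1/140)*16 = -298903 + 4/35 = -10461601/35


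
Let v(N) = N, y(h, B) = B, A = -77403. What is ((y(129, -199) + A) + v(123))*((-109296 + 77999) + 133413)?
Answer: -7911845564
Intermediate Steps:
((y(129, -199) + A) + v(123))*((-109296 + 77999) + 133413) = ((-199 - 77403) + 123)*((-109296 + 77999) + 133413) = (-77602 + 123)*(-31297 + 133413) = -77479*102116 = -7911845564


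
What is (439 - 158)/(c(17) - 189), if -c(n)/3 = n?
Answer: -281/240 ≈ -1.1708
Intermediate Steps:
c(n) = -3*n
(439 - 158)/(c(17) - 189) = (439 - 158)/(-3*17 - 189) = 281/(-51 - 189) = 281/(-240) = 281*(-1/240) = -281/240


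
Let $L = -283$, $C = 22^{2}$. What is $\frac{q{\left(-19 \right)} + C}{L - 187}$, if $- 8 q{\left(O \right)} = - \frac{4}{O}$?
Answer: $- \frac{18391}{17860} \approx -1.0297$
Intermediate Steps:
$C = 484$
$q{\left(O \right)} = \frac{1}{2 O}$ ($q{\left(O \right)} = - \frac{\left(-4\right) \frac{1}{O}}{8} = \frac{1}{2 O}$)
$\frac{q{\left(-19 \right)} + C}{L - 187} = \frac{\frac{1}{2 \left(-19\right)} + 484}{-283 - 187} = \frac{\frac{1}{2} \left(- \frac{1}{19}\right) + 484}{-470} = \left(- \frac{1}{38} + 484\right) \left(- \frac{1}{470}\right) = \frac{18391}{38} \left(- \frac{1}{470}\right) = - \frac{18391}{17860}$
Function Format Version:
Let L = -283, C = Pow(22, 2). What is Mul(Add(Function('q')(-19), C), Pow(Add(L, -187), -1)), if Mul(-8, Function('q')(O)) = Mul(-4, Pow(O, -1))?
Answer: Rational(-18391, 17860) ≈ -1.0297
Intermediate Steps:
C = 484
Function('q')(O) = Mul(Rational(1, 2), Pow(O, -1)) (Function('q')(O) = Mul(Rational(-1, 8), Mul(-4, Pow(O, -1))) = Mul(Rational(1, 2), Pow(O, -1)))
Mul(Add(Function('q')(-19), C), Pow(Add(L, -187), -1)) = Mul(Add(Mul(Rational(1, 2), Pow(-19, -1)), 484), Pow(Add(-283, -187), -1)) = Mul(Add(Mul(Rational(1, 2), Rational(-1, 19)), 484), Pow(-470, -1)) = Mul(Add(Rational(-1, 38), 484), Rational(-1, 470)) = Mul(Rational(18391, 38), Rational(-1, 470)) = Rational(-18391, 17860)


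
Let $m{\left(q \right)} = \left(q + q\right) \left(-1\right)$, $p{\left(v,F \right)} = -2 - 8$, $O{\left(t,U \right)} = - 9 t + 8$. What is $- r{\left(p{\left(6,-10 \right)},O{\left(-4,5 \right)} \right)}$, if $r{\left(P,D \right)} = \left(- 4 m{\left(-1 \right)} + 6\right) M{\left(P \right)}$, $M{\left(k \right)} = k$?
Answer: $-20$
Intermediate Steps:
$O{\left(t,U \right)} = 8 - 9 t$
$p{\left(v,F \right)} = -10$ ($p{\left(v,F \right)} = -2 - 8 = -10$)
$m{\left(q \right)} = - 2 q$ ($m{\left(q \right)} = 2 q \left(-1\right) = - 2 q$)
$r{\left(P,D \right)} = - 2 P$ ($r{\left(P,D \right)} = \left(- 4 \left(\left(-2\right) \left(-1\right)\right) + 6\right) P = \left(\left(-4\right) 2 + 6\right) P = \left(-8 + 6\right) P = - 2 P$)
$- r{\left(p{\left(6,-10 \right)},O{\left(-4,5 \right)} \right)} = - \left(-2\right) \left(-10\right) = \left(-1\right) 20 = -20$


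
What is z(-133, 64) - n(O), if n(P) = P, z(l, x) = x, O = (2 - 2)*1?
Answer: 64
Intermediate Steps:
O = 0 (O = 0*1 = 0)
z(-133, 64) - n(O) = 64 - 1*0 = 64 + 0 = 64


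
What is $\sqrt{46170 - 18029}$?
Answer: $\sqrt{28141} \approx 167.75$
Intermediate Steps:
$\sqrt{46170 - 18029} = \sqrt{28141}$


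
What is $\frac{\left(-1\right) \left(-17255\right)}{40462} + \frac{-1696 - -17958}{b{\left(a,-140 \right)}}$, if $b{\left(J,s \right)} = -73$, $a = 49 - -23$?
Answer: $- \frac{656733429}{2953726} \approx -222.34$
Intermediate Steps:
$a = 72$ ($a = 49 + 23 = 72$)
$\frac{\left(-1\right) \left(-17255\right)}{40462} + \frac{-1696 - -17958}{b{\left(a,-140 \right)}} = \frac{\left(-1\right) \left(-17255\right)}{40462} + \frac{-1696 - -17958}{-73} = 17255 \cdot \frac{1}{40462} + \left(-1696 + 17958\right) \left(- \frac{1}{73}\right) = \frac{17255}{40462} + 16262 \left(- \frac{1}{73}\right) = \frac{17255}{40462} - \frac{16262}{73} = - \frac{656733429}{2953726}$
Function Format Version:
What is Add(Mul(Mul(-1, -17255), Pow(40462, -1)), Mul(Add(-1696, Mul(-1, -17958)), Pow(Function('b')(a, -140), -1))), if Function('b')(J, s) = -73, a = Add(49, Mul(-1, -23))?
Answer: Rational(-656733429, 2953726) ≈ -222.34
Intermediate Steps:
a = 72 (a = Add(49, 23) = 72)
Add(Mul(Mul(-1, -17255), Pow(40462, -1)), Mul(Add(-1696, Mul(-1, -17958)), Pow(Function('b')(a, -140), -1))) = Add(Mul(Mul(-1, -17255), Pow(40462, -1)), Mul(Add(-1696, Mul(-1, -17958)), Pow(-73, -1))) = Add(Mul(17255, Rational(1, 40462)), Mul(Add(-1696, 17958), Rational(-1, 73))) = Add(Rational(17255, 40462), Mul(16262, Rational(-1, 73))) = Add(Rational(17255, 40462), Rational(-16262, 73)) = Rational(-656733429, 2953726)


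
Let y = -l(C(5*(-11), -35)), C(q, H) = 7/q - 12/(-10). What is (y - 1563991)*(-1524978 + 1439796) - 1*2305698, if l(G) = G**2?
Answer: 402995562902142/3025 ≈ 1.3322e+11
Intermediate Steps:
C(q, H) = 6/5 + 7/q (C(q, H) = 7/q - 12*(-1/10) = 7/q + 6/5 = 6/5 + 7/q)
y = -3481/3025 (y = -(6/5 + 7/((5*(-11))))**2 = -(6/5 + 7/(-55))**2 = -(6/5 + 7*(-1/55))**2 = -(6/5 - 7/55)**2 = -(59/55)**2 = -1*3481/3025 = -3481/3025 ≈ -1.1507)
(y - 1563991)*(-1524978 + 1439796) - 1*2305698 = (-3481/3025 - 1563991)*(-1524978 + 1439796) - 1*2305698 = -4731076256/3025*(-85182) - 2305698 = 403002537638592/3025 - 2305698 = 402995562902142/3025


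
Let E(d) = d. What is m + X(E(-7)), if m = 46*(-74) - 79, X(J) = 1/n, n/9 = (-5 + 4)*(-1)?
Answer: -31346/9 ≈ -3482.9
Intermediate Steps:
n = 9 (n = 9*((-5 + 4)*(-1)) = 9*(-1*(-1)) = 9*1 = 9)
X(J) = ⅑ (X(J) = 1/9 = ⅑)
m = -3483 (m = -3404 - 79 = -3483)
m + X(E(-7)) = -3483 + ⅑ = -31346/9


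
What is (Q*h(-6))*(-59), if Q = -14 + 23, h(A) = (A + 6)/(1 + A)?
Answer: 0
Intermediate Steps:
h(A) = (6 + A)/(1 + A)
Q = 9
(Q*h(-6))*(-59) = (9*((6 - 6)/(1 - 6)))*(-59) = (9*(0/(-5)))*(-59) = (9*(-⅕*0))*(-59) = (9*0)*(-59) = 0*(-59) = 0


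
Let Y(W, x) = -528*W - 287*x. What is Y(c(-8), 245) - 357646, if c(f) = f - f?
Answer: -427961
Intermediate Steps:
c(f) = 0
Y(c(-8), 245) - 357646 = (-528*0 - 287*245) - 357646 = (0 - 70315) - 357646 = -70315 - 357646 = -427961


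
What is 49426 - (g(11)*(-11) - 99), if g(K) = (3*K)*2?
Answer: 50251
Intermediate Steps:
g(K) = 6*K
49426 - (g(11)*(-11) - 99) = 49426 - ((6*11)*(-11) - 99) = 49426 - (66*(-11) - 99) = 49426 - (-726 - 99) = 49426 - 1*(-825) = 49426 + 825 = 50251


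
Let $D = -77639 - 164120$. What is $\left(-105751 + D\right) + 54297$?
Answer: $-293213$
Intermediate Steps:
$D = -241759$ ($D = -77639 - 164120 = -241759$)
$\left(-105751 + D\right) + 54297 = \left(-105751 - 241759\right) + 54297 = -347510 + 54297 = -293213$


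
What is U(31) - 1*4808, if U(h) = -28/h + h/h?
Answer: -149045/31 ≈ -4807.9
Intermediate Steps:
U(h) = 1 - 28/h (U(h) = -28/h + 1 = 1 - 28/h)
U(31) - 1*4808 = (-28 + 31)/31 - 1*4808 = (1/31)*3 - 4808 = 3/31 - 4808 = -149045/31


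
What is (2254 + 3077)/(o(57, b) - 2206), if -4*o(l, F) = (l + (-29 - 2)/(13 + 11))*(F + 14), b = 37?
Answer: -56864/31107 ≈ -1.8280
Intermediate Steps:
o(l, F) = -(14 + F)*(-31/24 + l)/4 (o(l, F) = -(l + (-29 - 2)/(13 + 11))*(F + 14)/4 = -(l - 31/24)*(14 + F)/4 = -(-31/24 + l)*(14 + F)/4 = -(14 + F)*(-31/24 + l)/4)
(2254 + 3077)/(o(57, b) - 2206) = (2254 + 3077)/((217/48 - 7/2*57 + (31/96)*37 - ¼*37*57) - 2206) = 5331/((217/48 - 399/2 + 1147/96 - 2109/4) - 2206) = 5331/(-22729/32 - 2206) = 5331/(-93321/32) = 5331*(-32/93321) = -56864/31107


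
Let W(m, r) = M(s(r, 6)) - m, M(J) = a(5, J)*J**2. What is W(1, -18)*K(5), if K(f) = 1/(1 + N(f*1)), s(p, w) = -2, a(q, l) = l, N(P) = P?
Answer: -3/2 ≈ -1.5000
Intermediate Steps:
K(f) = 1/(1 + f) (K(f) = 1/(1 + f*1) = 1/(1 + f))
M(J) = J**3 (M(J) = J*J**2 = J**3)
W(m, r) = -8 - m (W(m, r) = (-2)**3 - m = -8 - m)
W(1, -18)*K(5) = (-8 - 1*1)/(1 + 5) = (-8 - 1)/6 = -9*1/6 = -3/2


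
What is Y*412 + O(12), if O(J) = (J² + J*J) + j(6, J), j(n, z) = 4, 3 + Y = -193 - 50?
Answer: -101060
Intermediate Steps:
Y = -246 (Y = -3 + (-193 - 50) = -3 - 243 = -246)
O(J) = 4 + 2*J² (O(J) = (J² + J*J) + 4 = (J² + J²) + 4 = 2*J² + 4 = 4 + 2*J²)
Y*412 + O(12) = -246*412 + (4 + 2*12²) = -101352 + (4 + 2*144) = -101352 + (4 + 288) = -101352 + 292 = -101060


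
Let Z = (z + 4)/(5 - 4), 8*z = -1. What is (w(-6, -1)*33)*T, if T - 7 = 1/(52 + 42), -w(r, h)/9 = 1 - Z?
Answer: 4501629/752 ≈ 5986.2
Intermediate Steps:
z = -1/8 (z = (1/8)*(-1) = -1/8 ≈ -0.12500)
Z = 31/8 (Z = (-1/8 + 4)/(5 - 4) = (31/8)/1 = (31/8)*1 = 31/8 ≈ 3.8750)
w(r, h) = 207/8 (w(r, h) = -9*(1 - 1*31/8) = -9*(1 - 31/8) = -9*(-23/8) = 207/8)
T = 659/94 (T = 7 + 1/(52 + 42) = 7 + 1/94 = 659/94 ≈ 7.0106)
(w(-6, -1)*33)*T = ((207/8)*33)*(659/94) = (6831/8)*(659/94) = 4501629/752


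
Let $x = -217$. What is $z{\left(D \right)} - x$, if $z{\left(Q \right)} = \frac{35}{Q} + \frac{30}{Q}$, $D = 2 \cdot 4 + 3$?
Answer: $\frac{2452}{11} \approx 222.91$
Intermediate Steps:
$D = 11$ ($D = 8 + 3 = 11$)
$z{\left(Q \right)} = \frac{65}{Q}$
$z{\left(D \right)} - x = \frac{65}{11} - -217 = 65 \cdot \frac{1}{11} + 217 = \frac{65}{11} + 217 = \frac{2452}{11}$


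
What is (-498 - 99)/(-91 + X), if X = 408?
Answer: -597/317 ≈ -1.8833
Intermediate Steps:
(-498 - 99)/(-91 + X) = (-498 - 99)/(-91 + 408) = -597/317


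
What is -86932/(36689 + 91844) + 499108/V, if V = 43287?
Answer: 60388823080/5563807971 ≈ 10.854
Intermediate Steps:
-86932/(36689 + 91844) + 499108/V = -86932/(36689 + 91844) + 499108/43287 = -86932/128533 + 499108*(1/43287) = -86932*1/128533 + 499108/43287 = -86932/128533 + 499108/43287 = 60388823080/5563807971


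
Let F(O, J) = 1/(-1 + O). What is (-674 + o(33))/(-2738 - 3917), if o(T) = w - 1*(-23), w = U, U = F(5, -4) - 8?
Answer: 527/5324 ≈ 0.098986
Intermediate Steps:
U = -31/4 (U = 1/(-1 + 5) - 8 = 1/4 - 8 = -31/4 ≈ -7.7500)
w = -31/4 ≈ -7.7500
o(T) = 61/4 (o(T) = -31/4 - 1*(-23) = -31/4 + 23 = 61/4)
(-674 + o(33))/(-2738 - 3917) = (-674 + 61/4)/(-2738 - 3917) = -2635/4/(-6655) = -2635/4*(-1/6655) = 527/5324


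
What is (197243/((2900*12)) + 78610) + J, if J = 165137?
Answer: 8482592843/34800 ≈ 2.4375e+5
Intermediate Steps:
(197243/((2900*12)) + 78610) + J = (197243/((2900*12)) + 78610) + 165137 = (197243/34800 + 78610) + 165137 = 2735825243/34800 + 165137 = 8482592843/34800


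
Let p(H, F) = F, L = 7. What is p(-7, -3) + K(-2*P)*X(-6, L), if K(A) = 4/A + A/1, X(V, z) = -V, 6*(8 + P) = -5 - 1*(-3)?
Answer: 2461/25 ≈ 98.440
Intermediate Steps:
P = -25/3 (P = -8 + (-5 - 1*(-3))/6 = -8 + (-5 + 3)/6 = -8 + (⅙)*(-2) = -8 - ⅓ = -25/3 ≈ -8.3333)
K(A) = A + 4/A (K(A) = 4/A + A*1 = 4/A + A = A + 4/A)
p(-7, -3) + K(-2*P)*X(-6, L) = -3 + (-2*(-25/3) + 4/((-2*(-25/3))))*(-1*(-6)) = -3 + (50/3 + 4/(50/3))*6 = -3 + (50/3 + 4*(3/50))*6 = -3 + (50/3 + 6/25)*6 = -3 + (1268/75)*6 = -3 + 2536/25 = 2461/25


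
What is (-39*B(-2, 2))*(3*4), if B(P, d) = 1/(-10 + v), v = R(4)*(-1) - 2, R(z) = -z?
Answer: 117/2 ≈ 58.500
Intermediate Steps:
v = 2 (v = -1*4*(-1) - 2 = -4*(-1) - 2 = 4 - 2 = 2)
B(P, d) = -⅛ (B(P, d) = 1/(-10 + 2) = 1/(-8) = -⅛)
(-39*B(-2, 2))*(3*4) = (-39*(-⅛))*(3*4) = (39/8)*12 = 117/2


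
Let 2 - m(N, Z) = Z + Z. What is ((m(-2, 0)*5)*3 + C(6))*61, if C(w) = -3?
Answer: 1647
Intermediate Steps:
m(N, Z) = 2 - 2*Z (m(N, Z) = 2 - (Z + Z) = 2 - 2*Z)
((m(-2, 0)*5)*3 + C(6))*61 = (((2 - 2*0)*5)*3 - 3)*61 = (((2 + 0)*5)*3 - 3)*61 = ((2*5)*3 - 3)*61 = (10*3 - 3)*61 = (30 - 3)*61 = 27*61 = 1647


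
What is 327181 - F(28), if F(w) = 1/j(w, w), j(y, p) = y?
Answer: 9161067/28 ≈ 3.2718e+5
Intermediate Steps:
F(w) = 1/w
327181 - F(28) = 327181 - 1/28 = 9161067/28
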